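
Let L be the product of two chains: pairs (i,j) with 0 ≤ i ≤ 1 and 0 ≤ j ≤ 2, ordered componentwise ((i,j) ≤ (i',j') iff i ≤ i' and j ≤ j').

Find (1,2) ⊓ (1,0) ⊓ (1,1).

(1,0)

In a product of chains, the meet is componentwise min, giving (1,0).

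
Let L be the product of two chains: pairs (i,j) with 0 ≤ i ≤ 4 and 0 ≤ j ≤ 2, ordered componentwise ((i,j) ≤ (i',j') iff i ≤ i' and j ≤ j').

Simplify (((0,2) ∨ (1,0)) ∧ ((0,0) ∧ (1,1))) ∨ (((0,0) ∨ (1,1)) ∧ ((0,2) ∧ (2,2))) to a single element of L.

(0,1)

(0,2) ∨ (1,0) = (1,2)
(0,0) ∧ (1,1) = (0,0)
(1,2) ∧ (0,0) = (0,0)
(0,0) ∨ (1,1) = (1,1)
(0,2) ∧ (2,2) = (0,2)
(1,1) ∧ (0,2) = (0,1)
(0,0) ∨ (0,1) = (0,1)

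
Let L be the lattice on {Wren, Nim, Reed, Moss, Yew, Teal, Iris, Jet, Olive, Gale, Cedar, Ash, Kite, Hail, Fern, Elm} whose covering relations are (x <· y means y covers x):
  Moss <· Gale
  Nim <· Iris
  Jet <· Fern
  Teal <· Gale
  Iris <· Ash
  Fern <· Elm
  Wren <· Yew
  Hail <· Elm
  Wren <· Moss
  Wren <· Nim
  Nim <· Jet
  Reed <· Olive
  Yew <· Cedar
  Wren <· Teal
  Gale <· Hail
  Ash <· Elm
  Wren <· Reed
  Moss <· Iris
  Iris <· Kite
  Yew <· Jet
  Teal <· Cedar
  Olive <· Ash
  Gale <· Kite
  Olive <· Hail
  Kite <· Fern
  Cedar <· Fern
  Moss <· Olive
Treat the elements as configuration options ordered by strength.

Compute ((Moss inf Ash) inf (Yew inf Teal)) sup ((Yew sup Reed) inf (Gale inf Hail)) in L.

Gale

Moss ∧ Ash = Moss
Yew ∧ Teal = Wren
Moss ∧ Wren = Wren
Yew ∨ Reed = Elm
Gale ∧ Hail = Gale
Elm ∧ Gale = Gale
Wren ∨ Gale = Gale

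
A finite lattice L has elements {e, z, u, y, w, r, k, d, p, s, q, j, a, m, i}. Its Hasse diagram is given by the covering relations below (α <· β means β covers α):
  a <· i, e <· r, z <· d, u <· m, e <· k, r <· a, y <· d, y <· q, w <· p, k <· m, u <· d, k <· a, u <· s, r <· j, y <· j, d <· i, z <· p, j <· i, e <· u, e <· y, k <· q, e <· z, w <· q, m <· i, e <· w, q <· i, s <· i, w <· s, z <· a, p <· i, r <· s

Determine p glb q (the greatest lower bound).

w

Common lower bounds of {p, q}: e, w.
The greatest among these is w.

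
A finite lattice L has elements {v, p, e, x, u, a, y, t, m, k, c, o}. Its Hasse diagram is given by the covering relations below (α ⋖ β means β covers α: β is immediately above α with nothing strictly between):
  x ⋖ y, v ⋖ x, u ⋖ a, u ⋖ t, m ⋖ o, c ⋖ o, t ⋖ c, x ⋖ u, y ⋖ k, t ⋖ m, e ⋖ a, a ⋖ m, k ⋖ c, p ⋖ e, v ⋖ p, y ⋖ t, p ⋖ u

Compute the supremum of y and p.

t

Common upper bounds of {y, p}: c, m, o, t.
The least among these is t.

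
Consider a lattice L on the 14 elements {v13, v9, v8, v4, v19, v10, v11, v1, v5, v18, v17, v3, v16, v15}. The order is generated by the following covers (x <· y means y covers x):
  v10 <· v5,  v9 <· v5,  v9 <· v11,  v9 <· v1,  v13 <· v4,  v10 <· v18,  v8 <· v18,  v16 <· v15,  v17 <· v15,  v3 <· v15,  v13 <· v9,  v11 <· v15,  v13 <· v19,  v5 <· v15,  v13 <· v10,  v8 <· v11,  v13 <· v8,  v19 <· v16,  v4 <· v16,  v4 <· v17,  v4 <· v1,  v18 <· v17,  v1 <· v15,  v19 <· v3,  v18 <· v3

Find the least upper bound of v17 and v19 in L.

v15

Common upper bounds of {v17, v19}: v15.
The least among these is v15.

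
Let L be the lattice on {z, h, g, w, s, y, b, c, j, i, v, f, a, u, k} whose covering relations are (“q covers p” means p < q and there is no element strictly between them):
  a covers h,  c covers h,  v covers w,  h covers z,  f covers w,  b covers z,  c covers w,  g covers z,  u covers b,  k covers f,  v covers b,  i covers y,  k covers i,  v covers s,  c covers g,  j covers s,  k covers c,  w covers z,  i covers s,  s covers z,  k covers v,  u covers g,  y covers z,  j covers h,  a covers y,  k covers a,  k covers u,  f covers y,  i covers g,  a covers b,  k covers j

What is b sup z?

b

Common upper bounds of {b, z}: a, b, k, u, v.
The least among these is b.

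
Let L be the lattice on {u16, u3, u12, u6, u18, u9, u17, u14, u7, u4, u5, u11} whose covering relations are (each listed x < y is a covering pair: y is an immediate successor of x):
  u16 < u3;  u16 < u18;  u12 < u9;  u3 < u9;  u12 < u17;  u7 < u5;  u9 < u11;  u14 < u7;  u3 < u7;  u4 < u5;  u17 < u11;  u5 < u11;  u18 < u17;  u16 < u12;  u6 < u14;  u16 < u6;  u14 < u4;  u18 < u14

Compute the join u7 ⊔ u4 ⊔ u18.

u5

Common upper bounds of {u7, u4, u18}: u11, u5.
The least among these is u5.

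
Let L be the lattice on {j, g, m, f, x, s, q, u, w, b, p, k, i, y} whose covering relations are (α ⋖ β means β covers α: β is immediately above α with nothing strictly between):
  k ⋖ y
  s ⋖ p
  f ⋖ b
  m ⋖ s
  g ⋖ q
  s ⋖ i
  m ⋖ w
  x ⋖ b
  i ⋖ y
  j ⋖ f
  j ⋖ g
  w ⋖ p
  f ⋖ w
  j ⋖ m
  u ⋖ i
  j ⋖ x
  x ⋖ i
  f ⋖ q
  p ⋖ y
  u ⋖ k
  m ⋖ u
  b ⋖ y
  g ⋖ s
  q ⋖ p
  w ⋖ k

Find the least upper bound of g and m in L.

Common upper bounds of {g, m}: i, p, s, y.
The least among these is s.

s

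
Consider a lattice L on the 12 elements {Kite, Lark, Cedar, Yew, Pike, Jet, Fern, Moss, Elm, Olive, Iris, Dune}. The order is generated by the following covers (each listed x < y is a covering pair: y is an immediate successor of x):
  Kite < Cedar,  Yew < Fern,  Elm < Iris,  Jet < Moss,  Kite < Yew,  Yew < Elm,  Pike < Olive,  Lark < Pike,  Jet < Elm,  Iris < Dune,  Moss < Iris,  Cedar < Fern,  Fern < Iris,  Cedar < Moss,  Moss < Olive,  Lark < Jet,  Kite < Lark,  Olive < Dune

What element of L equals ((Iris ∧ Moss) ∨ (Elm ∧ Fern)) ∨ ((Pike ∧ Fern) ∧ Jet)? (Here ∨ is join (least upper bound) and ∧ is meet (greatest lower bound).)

Iris

Iris ∧ Moss = Moss
Elm ∧ Fern = Yew
Moss ∨ Yew = Iris
Pike ∧ Fern = Kite
Kite ∧ Jet = Kite
Iris ∨ Kite = Iris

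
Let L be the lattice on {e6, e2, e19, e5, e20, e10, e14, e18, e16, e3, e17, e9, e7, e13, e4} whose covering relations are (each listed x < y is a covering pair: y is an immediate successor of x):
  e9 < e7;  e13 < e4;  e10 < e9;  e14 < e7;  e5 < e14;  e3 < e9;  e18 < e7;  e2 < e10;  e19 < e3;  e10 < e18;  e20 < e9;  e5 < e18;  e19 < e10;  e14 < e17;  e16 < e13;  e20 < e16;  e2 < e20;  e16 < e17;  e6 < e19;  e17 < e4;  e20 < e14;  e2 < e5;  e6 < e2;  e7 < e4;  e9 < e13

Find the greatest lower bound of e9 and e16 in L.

Common lower bounds of {e9, e16}: e2, e20, e6.
The greatest among these is e20.

e20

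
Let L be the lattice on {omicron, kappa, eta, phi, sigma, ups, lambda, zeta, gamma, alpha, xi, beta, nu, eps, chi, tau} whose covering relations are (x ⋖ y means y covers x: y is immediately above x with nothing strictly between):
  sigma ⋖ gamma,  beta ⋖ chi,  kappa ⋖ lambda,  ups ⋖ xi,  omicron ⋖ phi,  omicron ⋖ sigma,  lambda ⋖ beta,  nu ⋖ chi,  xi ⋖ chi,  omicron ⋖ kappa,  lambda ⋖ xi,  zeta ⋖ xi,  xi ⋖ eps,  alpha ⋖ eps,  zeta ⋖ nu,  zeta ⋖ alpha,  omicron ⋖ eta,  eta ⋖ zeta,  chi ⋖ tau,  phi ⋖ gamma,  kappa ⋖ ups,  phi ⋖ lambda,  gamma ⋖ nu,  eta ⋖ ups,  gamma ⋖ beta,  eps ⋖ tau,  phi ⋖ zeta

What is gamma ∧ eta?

Common lower bounds of {gamma, eta}: omicron.
The greatest among these is omicron.

omicron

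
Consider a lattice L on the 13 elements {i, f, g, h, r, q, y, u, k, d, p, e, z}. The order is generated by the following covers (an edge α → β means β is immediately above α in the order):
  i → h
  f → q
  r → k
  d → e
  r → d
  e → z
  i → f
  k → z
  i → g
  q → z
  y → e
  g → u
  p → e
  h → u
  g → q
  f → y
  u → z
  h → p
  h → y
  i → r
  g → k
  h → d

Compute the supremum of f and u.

Common upper bounds of {f, u}: z.
The least among these is z.

z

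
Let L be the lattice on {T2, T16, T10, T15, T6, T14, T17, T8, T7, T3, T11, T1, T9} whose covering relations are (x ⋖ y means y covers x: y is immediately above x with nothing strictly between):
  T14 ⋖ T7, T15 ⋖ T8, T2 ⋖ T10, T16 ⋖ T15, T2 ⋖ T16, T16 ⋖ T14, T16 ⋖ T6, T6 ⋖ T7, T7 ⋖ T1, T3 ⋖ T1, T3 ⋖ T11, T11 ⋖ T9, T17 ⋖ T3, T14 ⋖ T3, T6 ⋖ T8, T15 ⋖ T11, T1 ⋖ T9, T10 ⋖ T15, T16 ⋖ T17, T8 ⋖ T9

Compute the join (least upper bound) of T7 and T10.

T9

Common upper bounds of {T7, T10}: T9.
The least among these is T9.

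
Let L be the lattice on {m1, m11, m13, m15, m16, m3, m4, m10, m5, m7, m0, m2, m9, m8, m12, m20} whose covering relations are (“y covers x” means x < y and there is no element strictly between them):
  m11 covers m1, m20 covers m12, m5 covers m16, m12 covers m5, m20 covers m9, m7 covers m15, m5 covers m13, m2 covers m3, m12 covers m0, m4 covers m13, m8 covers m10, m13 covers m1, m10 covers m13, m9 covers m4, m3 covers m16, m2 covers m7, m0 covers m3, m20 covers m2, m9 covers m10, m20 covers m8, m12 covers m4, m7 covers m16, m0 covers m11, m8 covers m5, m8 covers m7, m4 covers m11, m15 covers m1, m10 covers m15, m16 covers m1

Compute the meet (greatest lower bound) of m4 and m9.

m4

Common lower bounds of {m4, m9}: m1, m11, m13, m4.
The greatest among these is m4.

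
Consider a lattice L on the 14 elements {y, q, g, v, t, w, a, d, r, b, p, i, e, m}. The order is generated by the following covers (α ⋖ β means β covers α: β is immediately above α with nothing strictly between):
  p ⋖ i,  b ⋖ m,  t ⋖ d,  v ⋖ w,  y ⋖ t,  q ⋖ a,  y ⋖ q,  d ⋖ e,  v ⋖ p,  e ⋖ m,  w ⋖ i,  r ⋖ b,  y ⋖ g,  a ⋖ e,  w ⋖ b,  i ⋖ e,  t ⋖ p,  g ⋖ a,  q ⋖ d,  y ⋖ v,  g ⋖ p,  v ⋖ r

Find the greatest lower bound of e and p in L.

Common lower bounds of {e, p}: g, p, t, v, y.
The greatest among these is p.

p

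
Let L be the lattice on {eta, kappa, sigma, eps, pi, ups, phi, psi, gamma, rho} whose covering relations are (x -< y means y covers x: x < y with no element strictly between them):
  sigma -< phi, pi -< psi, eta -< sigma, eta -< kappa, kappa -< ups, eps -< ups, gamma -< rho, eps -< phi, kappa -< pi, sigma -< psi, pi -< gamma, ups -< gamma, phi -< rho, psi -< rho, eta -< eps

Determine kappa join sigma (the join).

Common upper bounds of {kappa, sigma}: psi, rho.
The least among these is psi.

psi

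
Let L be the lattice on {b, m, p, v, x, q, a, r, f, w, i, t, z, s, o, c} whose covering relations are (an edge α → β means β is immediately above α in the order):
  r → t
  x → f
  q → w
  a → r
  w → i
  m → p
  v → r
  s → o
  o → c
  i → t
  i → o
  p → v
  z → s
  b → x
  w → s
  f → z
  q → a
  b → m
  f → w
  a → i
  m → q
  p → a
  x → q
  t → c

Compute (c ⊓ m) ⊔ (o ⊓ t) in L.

c ∧ m = m
o ∧ t = i
m ∨ i = i

i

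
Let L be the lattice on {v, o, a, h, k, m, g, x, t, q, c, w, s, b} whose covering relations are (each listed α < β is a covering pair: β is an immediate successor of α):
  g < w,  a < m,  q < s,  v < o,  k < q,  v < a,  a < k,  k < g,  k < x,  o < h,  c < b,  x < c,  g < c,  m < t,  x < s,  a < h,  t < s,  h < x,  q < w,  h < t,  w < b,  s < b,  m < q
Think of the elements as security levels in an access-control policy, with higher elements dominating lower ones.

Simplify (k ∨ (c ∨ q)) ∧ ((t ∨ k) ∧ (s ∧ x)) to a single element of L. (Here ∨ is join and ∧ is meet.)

x

c ∨ q = b
k ∨ b = b
t ∨ k = s
s ∧ x = x
s ∧ x = x
b ∧ x = x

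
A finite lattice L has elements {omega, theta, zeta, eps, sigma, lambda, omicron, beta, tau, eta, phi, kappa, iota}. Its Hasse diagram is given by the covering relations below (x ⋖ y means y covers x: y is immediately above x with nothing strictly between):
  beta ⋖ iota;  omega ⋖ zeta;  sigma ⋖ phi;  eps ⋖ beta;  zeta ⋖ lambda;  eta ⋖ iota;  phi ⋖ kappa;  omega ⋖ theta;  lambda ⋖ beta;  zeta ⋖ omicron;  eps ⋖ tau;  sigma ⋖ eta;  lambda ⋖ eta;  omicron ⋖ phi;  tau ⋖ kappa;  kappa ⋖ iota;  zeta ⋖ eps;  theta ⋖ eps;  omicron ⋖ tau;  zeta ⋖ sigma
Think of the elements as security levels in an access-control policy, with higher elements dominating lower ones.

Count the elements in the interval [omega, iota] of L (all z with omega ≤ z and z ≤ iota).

The interval [omega, iota] = {beta, eps, eta, iota, kappa, lambda, omega, omicron, phi, sigma, tau, theta, zeta}, which has 13 elements.

13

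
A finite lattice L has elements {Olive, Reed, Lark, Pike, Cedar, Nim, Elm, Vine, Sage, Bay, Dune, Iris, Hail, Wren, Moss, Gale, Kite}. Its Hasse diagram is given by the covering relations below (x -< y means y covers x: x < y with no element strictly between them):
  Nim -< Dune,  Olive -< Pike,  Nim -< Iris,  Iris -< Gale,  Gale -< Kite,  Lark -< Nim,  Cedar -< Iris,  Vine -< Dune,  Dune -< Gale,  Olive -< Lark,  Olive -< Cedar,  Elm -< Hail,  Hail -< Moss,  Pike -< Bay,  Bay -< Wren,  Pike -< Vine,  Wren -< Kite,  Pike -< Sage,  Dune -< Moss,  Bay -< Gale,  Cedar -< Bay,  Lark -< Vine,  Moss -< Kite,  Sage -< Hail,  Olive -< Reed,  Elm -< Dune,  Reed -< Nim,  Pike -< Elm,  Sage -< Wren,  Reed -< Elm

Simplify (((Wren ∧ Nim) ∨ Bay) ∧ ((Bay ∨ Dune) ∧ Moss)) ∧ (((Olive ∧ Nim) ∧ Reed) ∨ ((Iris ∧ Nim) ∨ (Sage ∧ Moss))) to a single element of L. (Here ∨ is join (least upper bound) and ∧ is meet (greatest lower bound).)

Wren ∧ Nim = Olive
Olive ∨ Bay = Bay
Bay ∨ Dune = Gale
Gale ∧ Moss = Dune
Bay ∧ Dune = Pike
Olive ∧ Nim = Olive
Olive ∧ Reed = Olive
Iris ∧ Nim = Nim
Sage ∧ Moss = Sage
Nim ∨ Sage = Moss
Olive ∨ Moss = Moss
Pike ∧ Moss = Pike

Pike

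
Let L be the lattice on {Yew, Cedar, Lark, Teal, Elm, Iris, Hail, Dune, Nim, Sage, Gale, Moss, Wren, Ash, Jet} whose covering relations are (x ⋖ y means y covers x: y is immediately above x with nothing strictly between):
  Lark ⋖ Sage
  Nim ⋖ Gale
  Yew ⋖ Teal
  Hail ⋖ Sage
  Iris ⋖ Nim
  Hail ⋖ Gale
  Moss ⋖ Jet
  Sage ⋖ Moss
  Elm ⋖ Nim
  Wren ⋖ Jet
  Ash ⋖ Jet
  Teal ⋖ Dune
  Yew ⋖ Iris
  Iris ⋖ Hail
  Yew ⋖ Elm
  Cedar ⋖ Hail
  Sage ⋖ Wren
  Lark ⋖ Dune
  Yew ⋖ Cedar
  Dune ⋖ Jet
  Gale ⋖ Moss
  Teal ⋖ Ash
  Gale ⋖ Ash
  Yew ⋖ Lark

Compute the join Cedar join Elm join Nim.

Gale

Common upper bounds of {Cedar, Elm, Nim}: Ash, Gale, Jet, Moss.
The least among these is Gale.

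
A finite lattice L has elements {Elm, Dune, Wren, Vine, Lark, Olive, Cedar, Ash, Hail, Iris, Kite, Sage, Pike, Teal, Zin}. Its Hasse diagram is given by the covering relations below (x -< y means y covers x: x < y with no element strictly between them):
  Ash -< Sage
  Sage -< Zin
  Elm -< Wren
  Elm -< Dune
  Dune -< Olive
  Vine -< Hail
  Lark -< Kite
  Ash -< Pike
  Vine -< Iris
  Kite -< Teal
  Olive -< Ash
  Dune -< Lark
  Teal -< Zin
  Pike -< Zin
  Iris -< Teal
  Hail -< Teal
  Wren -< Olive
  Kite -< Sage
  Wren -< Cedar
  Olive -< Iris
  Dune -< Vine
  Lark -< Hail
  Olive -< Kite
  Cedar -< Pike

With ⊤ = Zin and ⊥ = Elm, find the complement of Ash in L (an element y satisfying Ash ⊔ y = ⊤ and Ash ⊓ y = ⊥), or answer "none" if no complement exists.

none

For every candidate y, either Ash ∨ y ≠ Zin or Ash ∧ y ≠ Elm; no complement exists.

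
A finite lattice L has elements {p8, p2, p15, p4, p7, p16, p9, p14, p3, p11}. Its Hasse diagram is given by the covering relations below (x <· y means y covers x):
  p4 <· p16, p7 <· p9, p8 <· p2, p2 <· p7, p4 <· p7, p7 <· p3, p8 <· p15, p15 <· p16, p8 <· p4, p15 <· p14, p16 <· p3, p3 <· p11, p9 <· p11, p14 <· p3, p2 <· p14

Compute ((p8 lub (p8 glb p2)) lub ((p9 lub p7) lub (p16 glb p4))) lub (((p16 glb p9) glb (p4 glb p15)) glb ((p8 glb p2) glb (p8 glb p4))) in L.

p9

p8 ∧ p2 = p8
p8 ∨ p8 = p8
p9 ∨ p7 = p9
p16 ∧ p4 = p4
p9 ∨ p4 = p9
p8 ∨ p9 = p9
p16 ∧ p9 = p4
p4 ∧ p15 = p8
p4 ∧ p8 = p8
p8 ∧ p2 = p8
p8 ∧ p4 = p8
p8 ∧ p8 = p8
p8 ∧ p8 = p8
p9 ∨ p8 = p9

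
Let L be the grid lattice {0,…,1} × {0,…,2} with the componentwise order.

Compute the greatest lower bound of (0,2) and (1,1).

(0,1)

In a product of chains, the meet is componentwise min, giving (0,1).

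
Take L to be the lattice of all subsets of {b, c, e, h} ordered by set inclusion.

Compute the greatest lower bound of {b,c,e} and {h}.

Under ⊆, meet is intersection: {b,c,e} ∩ {h} = {}.

{}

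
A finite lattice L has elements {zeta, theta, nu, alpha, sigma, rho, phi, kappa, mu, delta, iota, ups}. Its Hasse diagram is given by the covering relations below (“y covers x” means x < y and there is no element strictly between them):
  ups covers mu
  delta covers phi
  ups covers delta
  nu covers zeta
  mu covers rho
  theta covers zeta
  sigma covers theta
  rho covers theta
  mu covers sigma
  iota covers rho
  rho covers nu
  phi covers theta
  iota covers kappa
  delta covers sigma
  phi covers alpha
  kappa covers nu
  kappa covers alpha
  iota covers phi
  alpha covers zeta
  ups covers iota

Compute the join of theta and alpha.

phi

Common upper bounds of {theta, alpha}: delta, iota, phi, ups.
The least among these is phi.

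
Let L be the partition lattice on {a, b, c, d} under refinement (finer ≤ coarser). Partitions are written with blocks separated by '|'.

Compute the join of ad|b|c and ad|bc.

The join of ad|b|c and ad|bc merges any blocks that overlap across the partitions, giving ad|bc.

ad|bc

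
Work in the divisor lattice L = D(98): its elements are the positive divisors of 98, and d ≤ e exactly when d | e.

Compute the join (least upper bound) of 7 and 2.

In the divisibility order, the join is the least common multiple: lcm(7, 2) = 14.

14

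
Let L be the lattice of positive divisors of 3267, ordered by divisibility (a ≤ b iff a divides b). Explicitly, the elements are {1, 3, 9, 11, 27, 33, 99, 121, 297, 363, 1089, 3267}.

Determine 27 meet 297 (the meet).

Common lower bounds of {27, 297}: 1, 27, 3, 9.
The greatest among these is 27.

27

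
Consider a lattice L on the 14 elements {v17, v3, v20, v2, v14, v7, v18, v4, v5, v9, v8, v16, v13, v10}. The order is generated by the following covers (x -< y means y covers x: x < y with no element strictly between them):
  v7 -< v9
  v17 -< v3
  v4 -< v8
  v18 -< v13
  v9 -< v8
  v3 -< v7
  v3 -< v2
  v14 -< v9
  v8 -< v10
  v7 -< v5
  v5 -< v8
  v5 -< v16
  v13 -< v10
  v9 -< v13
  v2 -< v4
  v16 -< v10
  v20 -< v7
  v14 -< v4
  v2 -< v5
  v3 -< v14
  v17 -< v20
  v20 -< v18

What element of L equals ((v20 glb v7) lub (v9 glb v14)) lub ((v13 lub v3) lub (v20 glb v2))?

v13

v20 ∧ v7 = v20
v9 ∧ v14 = v14
v20 ∨ v14 = v9
v13 ∨ v3 = v13
v20 ∧ v2 = v17
v13 ∨ v17 = v13
v9 ∨ v13 = v13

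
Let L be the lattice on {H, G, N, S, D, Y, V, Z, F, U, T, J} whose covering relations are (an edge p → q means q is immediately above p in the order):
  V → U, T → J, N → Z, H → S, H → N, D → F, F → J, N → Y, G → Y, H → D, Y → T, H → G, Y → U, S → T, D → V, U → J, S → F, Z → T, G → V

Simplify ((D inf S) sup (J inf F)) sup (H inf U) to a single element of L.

F

D ∧ S = H
J ∧ F = F
H ∨ F = F
H ∧ U = H
F ∨ H = F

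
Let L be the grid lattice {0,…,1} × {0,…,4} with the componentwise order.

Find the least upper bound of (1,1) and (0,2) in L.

(1,2)

Common upper bounds of {(1,1), (0,2)}: (1,2), (1,3), (1,4).
The least among these is (1,2).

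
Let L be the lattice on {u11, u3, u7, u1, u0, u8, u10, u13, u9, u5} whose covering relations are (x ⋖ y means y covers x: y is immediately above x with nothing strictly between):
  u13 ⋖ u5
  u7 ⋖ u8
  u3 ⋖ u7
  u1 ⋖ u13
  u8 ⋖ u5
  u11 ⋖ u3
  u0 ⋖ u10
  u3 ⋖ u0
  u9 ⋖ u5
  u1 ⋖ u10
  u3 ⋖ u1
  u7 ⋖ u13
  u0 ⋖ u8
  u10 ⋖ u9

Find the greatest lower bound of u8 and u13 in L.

Common lower bounds of {u8, u13}: u11, u3, u7.
The greatest among these is u7.

u7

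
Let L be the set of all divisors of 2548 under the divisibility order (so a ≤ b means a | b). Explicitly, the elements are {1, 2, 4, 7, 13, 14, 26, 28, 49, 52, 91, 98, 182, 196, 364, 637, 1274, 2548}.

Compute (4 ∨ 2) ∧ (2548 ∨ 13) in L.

4

4 ∨ 2 = 4
2548 ∨ 13 = 2548
4 ∧ 2548 = 4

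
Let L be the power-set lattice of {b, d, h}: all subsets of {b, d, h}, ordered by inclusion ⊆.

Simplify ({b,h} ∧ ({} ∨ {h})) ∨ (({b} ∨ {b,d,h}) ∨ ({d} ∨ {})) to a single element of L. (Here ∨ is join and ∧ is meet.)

{b,d,h}

{} ∨ {h} = {h}
{b,h} ∧ {h} = {h}
{b} ∨ {b,d,h} = {b,d,h}
{d} ∨ {} = {d}
{b,d,h} ∨ {d} = {b,d,h}
{h} ∨ {b,d,h} = {b,d,h}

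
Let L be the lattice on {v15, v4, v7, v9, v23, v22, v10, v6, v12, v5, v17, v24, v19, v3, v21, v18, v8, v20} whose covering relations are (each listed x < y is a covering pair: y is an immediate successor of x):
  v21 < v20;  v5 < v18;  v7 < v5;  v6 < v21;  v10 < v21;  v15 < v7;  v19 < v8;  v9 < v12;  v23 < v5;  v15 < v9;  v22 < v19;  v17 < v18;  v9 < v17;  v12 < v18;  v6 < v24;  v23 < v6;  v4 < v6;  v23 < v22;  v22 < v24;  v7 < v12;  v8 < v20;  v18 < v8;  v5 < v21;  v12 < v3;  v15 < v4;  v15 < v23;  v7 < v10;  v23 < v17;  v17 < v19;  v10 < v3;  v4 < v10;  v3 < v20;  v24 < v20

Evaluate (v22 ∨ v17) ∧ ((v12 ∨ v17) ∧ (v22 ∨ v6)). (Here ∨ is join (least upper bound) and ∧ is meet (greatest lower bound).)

v22 ∨ v17 = v19
v12 ∨ v17 = v18
v22 ∨ v6 = v24
v18 ∧ v24 = v23
v19 ∧ v23 = v23

v23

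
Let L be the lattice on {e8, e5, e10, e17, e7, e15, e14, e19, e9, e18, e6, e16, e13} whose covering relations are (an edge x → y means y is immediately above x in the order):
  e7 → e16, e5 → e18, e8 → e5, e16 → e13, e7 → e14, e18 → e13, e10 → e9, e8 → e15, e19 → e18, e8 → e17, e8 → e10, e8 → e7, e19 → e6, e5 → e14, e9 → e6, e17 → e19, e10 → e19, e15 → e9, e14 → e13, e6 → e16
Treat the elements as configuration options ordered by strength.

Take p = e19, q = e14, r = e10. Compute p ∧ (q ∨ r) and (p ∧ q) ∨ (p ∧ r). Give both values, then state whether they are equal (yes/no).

q ∨ r = e13, so p ∧ (q ∨ r) = e19 ∧ e13 = e19.
p ∧ q = e8 and p ∧ r = e10, so (p ∧ q) ∨ (p ∧ r) = e8 ∨ e10 = e10.
Equal: no.

e19; e10; no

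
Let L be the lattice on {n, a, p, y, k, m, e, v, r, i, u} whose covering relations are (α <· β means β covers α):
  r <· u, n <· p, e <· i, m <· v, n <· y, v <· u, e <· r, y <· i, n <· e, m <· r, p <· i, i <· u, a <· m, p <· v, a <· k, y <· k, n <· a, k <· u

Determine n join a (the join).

Common upper bounds of {n, a}: a, k, m, r, u, v.
The least among these is a.

a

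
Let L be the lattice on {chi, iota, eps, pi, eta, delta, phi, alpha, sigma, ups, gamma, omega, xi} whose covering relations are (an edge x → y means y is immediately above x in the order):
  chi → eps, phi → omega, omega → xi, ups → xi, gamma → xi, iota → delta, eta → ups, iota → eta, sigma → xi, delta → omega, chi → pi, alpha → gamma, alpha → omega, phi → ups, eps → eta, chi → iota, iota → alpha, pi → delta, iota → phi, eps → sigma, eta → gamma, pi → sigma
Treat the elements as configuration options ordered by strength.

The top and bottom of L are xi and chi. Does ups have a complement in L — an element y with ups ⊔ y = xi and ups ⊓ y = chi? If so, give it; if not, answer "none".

Need y with ups ∨ y = xi and ups ∧ y = chi.
Checking each element gives: pi.

pi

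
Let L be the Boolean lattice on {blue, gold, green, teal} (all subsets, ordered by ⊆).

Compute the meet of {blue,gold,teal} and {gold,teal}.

{gold,teal}

Under ⊆, meet is intersection: {blue,gold,teal} ∩ {gold,teal} = {gold,teal}.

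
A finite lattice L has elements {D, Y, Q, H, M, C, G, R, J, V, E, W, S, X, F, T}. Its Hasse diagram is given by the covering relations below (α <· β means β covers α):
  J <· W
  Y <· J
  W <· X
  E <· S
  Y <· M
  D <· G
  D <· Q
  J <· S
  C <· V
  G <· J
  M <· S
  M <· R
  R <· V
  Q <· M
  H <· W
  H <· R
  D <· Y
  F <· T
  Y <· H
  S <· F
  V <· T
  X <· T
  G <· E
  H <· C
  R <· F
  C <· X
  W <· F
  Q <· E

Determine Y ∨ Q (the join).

Common upper bounds of {Y, Q}: F, M, R, S, T, V.
The least among these is M.

M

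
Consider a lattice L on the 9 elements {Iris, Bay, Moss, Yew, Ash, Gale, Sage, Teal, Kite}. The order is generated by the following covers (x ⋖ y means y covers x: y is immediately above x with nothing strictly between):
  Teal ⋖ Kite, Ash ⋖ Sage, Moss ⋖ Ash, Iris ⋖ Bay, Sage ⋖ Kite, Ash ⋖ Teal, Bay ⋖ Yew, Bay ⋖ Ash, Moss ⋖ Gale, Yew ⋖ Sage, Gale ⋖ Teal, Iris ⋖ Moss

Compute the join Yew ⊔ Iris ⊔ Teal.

Kite

Common upper bounds of {Yew, Iris, Teal}: Kite.
The least among these is Kite.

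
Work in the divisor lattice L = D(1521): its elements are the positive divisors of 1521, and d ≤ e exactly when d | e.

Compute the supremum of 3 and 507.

507

In the divisibility order, the join is the least common multiple: lcm(3, 507) = 507.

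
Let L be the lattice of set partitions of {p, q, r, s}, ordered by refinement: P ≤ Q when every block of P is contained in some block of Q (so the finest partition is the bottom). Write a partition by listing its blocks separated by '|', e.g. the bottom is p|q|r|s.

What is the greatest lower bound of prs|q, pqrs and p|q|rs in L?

Common lower bounds of {prs|q, pqrs, p|q|rs}: p|q|rs, p|q|r|s.
The greatest among these is p|q|rs.

p|q|rs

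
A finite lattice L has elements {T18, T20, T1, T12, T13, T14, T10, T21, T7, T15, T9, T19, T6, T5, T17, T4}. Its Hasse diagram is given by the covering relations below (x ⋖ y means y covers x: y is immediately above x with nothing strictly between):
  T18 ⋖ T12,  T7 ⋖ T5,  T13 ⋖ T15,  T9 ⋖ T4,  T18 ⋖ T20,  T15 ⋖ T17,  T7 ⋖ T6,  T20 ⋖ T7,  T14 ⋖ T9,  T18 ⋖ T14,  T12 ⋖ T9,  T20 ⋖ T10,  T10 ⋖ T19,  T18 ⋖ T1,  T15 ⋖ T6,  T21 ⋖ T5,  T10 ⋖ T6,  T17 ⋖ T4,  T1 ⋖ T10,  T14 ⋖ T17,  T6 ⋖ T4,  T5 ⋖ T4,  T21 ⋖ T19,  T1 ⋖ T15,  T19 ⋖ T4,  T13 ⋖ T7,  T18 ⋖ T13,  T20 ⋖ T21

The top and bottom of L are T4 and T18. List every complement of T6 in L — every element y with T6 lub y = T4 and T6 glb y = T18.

T12, T14, T9

Need y with T6 ∨ y = T4 and T6 ∧ y = T18.
Checking each element gives: T12, T14, T9.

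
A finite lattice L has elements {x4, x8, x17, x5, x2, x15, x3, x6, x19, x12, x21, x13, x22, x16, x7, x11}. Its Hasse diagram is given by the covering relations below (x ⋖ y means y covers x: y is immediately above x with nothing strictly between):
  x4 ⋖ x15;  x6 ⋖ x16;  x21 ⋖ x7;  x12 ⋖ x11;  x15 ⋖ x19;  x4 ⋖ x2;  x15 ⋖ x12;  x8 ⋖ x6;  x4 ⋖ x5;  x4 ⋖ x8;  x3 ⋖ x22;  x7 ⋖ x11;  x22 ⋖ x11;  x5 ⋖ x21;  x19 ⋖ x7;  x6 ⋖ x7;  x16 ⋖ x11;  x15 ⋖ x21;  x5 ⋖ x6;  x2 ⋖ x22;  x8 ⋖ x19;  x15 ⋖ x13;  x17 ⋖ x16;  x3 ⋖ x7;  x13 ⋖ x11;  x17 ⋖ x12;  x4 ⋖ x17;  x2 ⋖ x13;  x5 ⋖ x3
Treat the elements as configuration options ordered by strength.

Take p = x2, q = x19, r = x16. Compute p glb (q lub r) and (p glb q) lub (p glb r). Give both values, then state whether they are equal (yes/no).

x2; x4; no

q lub r = x11, so p glb (q lub r) = x2 glb x11 = x2.
p glb q = x4 and p glb r = x4, so (p glb q) lub (p glb r) = x4 lub x4 = x4.
Equal: no.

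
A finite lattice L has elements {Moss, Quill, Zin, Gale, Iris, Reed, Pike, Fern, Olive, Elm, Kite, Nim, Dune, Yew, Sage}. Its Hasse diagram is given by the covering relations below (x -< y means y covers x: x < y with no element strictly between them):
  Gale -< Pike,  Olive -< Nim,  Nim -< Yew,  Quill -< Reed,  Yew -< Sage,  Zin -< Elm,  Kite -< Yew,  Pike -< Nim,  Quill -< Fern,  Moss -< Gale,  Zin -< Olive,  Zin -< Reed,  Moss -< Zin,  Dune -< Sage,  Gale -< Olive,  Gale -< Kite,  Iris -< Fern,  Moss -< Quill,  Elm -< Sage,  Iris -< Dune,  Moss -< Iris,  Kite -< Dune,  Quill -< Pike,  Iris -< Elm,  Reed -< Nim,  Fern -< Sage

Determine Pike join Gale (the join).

Pike

Common upper bounds of {Pike, Gale}: Nim, Pike, Sage, Yew.
The least among these is Pike.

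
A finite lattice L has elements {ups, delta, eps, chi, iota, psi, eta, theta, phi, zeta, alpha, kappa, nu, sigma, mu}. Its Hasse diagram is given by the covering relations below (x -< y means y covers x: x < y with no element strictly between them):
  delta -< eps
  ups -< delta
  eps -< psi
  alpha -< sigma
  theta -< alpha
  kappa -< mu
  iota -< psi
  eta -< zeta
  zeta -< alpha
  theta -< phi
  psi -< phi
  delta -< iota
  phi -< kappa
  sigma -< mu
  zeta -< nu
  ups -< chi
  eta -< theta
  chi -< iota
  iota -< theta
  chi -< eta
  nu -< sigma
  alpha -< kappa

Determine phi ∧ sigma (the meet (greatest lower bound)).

Common lower bounds of {phi, sigma}: chi, delta, eta, iota, theta, ups.
The greatest among these is theta.

theta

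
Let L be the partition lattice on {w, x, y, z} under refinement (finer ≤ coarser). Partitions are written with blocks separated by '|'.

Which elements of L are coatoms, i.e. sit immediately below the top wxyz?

The coatoms are exactly the elements covered by wxyz: wxy|z, wxz|y, wx|yz, wyz|x, wy|xz, wz|xy, w|xyz.

wxy|z, wxz|y, wx|yz, wyz|x, wy|xz, wz|xy, w|xyz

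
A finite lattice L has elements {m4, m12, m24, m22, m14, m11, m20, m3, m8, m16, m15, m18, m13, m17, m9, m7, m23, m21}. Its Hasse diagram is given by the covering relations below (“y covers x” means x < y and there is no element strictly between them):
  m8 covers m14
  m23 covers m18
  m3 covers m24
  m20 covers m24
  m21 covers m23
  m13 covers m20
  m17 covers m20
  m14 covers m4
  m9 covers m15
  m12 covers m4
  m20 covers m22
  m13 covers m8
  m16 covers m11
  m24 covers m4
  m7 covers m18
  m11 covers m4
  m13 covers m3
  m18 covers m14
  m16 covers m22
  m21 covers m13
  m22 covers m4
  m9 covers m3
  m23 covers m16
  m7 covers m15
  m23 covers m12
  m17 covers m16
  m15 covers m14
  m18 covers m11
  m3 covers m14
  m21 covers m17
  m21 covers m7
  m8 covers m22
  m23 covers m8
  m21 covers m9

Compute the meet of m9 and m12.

Common lower bounds of {m9, m12}: m4.
The greatest among these is m4.

m4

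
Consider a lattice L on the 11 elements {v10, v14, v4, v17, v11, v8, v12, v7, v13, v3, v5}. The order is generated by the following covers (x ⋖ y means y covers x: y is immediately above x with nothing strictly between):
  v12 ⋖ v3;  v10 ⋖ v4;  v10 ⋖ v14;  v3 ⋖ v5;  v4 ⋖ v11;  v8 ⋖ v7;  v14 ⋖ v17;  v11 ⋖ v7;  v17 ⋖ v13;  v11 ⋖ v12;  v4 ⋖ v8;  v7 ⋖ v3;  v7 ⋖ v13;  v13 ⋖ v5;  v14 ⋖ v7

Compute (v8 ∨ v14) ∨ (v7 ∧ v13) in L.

v8 ∨ v14 = v7
v7 ∧ v13 = v7
v7 ∨ v7 = v7

v7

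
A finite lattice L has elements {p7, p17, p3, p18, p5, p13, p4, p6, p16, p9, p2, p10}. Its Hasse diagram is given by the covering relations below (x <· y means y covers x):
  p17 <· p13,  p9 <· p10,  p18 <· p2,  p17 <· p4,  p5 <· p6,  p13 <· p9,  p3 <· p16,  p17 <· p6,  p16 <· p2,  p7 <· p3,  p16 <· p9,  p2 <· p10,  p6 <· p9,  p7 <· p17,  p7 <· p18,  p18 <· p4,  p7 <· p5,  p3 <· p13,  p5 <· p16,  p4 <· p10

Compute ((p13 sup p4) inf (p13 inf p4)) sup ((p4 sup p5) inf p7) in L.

p17

p13 ∨ p4 = p10
p13 ∧ p4 = p17
p10 ∧ p17 = p17
p4 ∨ p5 = p10
p10 ∧ p7 = p7
p17 ∨ p7 = p17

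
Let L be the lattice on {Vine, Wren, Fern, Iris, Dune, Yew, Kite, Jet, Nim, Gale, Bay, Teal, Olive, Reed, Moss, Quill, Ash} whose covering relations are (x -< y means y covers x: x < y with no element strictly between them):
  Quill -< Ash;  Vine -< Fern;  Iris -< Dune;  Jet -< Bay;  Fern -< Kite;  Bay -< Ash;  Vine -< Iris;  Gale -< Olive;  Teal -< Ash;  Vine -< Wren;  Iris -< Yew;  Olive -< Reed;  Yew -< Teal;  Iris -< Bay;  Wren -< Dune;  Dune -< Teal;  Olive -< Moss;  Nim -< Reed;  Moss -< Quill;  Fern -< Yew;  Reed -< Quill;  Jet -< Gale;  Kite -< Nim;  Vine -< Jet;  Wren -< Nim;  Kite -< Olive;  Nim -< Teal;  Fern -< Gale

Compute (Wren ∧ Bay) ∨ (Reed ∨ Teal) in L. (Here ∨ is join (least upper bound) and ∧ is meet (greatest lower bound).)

Wren ∧ Bay = Vine
Reed ∨ Teal = Ash
Vine ∨ Ash = Ash

Ash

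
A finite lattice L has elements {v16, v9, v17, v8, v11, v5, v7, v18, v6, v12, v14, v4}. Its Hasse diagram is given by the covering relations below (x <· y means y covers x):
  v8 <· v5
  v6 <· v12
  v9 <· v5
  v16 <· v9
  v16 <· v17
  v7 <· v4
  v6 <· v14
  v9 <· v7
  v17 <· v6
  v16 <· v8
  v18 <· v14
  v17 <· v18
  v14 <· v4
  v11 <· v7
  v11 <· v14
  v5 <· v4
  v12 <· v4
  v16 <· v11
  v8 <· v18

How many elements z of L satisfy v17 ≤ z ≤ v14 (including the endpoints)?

4

The interval [v17, v14] = {v14, v17, v18, v6}, which has 4 elements.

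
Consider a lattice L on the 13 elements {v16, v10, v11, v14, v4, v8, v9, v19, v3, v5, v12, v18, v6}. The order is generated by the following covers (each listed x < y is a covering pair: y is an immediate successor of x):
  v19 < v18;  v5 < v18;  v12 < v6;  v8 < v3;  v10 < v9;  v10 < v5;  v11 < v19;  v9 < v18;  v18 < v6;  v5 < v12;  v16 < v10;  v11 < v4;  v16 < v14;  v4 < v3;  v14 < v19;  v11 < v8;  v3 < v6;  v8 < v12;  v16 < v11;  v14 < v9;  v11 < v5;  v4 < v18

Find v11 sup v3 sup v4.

v3

Common upper bounds of {v11, v3, v4}: v3, v6.
The least among these is v3.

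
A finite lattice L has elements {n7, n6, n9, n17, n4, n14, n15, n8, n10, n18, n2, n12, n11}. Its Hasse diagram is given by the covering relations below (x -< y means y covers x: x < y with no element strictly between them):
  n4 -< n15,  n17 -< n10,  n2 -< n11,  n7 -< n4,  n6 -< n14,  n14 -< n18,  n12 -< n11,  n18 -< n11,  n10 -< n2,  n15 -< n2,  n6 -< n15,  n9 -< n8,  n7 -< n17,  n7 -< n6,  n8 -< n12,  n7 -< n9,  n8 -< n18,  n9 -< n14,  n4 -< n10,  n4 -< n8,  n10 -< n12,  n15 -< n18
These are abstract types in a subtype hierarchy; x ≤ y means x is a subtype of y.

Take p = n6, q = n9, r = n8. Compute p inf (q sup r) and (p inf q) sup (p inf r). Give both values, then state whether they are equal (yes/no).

n7; n7; yes

q sup r = n8, so p inf (q sup r) = n6 inf n8 = n7.
p inf q = n7 and p inf r = n7, so (p inf q) sup (p inf r) = n7 sup n7 = n7.
Equal: yes.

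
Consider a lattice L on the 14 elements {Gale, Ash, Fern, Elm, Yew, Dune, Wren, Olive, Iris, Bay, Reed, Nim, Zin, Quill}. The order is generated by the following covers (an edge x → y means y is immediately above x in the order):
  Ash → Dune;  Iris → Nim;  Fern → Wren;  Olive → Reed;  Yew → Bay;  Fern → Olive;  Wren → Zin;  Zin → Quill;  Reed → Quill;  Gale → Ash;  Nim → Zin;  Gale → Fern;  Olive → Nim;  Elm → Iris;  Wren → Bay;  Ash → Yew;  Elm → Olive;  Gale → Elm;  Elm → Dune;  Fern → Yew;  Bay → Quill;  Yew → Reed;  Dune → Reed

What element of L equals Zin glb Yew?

Zin ∧ Yew = Fern

Fern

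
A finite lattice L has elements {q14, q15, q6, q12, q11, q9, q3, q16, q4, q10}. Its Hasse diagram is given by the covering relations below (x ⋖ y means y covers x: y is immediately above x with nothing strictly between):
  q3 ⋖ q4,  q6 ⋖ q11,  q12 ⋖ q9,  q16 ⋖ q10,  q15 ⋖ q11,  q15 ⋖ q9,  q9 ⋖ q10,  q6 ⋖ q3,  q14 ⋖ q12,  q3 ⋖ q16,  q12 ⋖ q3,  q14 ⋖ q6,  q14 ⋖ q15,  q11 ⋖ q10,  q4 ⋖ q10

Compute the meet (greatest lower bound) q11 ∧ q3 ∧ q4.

Common lower bounds of {q11, q3, q4}: q14, q6.
The greatest among these is q6.

q6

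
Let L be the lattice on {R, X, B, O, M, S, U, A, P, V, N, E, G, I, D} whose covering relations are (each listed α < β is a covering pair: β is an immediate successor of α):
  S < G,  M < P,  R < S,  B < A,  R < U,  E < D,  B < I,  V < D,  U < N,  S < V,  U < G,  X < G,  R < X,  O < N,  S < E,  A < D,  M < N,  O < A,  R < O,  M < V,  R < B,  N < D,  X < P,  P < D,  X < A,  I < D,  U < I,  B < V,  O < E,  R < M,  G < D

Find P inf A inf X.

X

Common lower bounds of {P, A, X}: R, X.
The greatest among these is X.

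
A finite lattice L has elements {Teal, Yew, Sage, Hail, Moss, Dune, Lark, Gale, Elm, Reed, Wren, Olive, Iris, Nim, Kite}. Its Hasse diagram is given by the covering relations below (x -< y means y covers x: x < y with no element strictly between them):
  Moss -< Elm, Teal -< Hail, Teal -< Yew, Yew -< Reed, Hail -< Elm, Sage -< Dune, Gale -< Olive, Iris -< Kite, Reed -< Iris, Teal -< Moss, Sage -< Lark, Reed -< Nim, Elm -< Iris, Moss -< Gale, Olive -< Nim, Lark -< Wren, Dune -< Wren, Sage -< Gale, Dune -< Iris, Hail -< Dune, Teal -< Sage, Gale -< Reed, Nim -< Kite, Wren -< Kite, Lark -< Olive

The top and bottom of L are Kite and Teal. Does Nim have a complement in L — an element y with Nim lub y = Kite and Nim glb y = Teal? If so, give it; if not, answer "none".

Need y with Nim ∨ y = Kite and Nim ∧ y = Teal.
Checking each element gives: Hail.

Hail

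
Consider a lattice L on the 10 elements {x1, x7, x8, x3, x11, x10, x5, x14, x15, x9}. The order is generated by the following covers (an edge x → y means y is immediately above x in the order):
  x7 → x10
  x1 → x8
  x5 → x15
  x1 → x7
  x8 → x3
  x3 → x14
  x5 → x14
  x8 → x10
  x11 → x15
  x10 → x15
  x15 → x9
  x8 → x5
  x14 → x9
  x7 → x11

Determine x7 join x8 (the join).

x10

Common upper bounds of {x7, x8}: x10, x15, x9.
The least among these is x10.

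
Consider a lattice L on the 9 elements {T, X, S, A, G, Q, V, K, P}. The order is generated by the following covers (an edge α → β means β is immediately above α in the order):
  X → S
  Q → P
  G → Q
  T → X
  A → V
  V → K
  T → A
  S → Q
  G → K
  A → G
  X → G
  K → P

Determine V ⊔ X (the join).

K

Common upper bounds of {V, X}: K, P.
The least among these is K.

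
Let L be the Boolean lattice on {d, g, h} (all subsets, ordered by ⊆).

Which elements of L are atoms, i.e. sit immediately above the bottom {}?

The atoms are exactly the elements that cover {}: {d}, {g}, {h}.

{d}, {g}, {h}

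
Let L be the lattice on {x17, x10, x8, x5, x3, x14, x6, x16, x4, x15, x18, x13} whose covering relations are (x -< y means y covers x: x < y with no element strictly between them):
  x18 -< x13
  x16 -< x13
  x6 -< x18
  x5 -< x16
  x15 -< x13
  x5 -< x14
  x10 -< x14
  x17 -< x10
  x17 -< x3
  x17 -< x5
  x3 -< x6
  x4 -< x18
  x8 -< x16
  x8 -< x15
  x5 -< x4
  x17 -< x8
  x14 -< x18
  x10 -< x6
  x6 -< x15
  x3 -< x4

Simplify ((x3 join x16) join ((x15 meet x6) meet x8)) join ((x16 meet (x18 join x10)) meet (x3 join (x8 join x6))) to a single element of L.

x3 ∨ x16 = x13
x15 ∧ x6 = x6
x6 ∧ x8 = x17
x13 ∨ x17 = x13
x18 ∨ x10 = x18
x16 ∧ x18 = x5
x8 ∨ x6 = x15
x3 ∨ x15 = x15
x5 ∧ x15 = x17
x13 ∨ x17 = x13

x13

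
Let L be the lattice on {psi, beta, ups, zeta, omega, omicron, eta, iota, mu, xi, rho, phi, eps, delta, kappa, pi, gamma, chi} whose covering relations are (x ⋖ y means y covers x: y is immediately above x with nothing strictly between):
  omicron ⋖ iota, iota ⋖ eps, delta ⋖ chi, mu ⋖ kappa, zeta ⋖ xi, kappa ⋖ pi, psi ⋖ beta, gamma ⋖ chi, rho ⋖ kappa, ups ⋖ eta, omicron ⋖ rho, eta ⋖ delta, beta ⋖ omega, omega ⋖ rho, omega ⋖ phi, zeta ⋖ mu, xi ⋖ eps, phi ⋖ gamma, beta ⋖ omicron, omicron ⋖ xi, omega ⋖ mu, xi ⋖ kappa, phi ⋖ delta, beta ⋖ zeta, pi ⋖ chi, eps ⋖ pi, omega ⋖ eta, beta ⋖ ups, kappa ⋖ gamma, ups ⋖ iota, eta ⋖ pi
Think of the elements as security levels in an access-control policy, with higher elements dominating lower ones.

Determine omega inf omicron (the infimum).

Common lower bounds of {omega, omicron}: beta, psi.
The greatest among these is beta.

beta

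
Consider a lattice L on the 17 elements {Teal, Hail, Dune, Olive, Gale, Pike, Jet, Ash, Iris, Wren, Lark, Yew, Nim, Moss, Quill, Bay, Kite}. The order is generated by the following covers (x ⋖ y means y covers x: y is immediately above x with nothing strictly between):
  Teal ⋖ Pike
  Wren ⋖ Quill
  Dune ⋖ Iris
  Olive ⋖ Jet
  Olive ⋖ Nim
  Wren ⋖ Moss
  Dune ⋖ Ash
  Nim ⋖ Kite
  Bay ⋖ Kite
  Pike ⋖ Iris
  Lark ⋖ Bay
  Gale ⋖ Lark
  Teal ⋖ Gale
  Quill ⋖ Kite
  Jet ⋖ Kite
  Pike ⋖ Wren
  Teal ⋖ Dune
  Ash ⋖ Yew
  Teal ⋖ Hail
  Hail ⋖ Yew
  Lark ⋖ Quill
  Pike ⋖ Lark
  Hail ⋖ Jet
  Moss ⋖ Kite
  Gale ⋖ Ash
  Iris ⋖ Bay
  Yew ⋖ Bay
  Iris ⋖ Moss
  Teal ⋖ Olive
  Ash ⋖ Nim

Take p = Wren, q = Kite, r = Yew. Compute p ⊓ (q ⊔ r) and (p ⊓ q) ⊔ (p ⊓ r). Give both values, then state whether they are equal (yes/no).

q ⊔ r = Kite, so p ⊓ (q ⊔ r) = Wren ⊓ Kite = Wren.
p ⊓ q = Wren and p ⊓ r = Teal, so (p ⊓ q) ⊔ (p ⊓ r) = Wren ⊔ Teal = Wren.
Equal: yes.

Wren; Wren; yes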